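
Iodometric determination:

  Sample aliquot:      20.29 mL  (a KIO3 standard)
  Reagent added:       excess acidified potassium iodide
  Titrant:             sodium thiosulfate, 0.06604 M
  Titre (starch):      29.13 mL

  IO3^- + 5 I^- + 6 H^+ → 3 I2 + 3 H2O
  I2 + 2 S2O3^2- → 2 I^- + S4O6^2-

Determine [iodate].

n(S2O3^2-) = 0.02913 × 0.06604 = 1.924 × 10^-3 mol
n(I2) = n(S2O3^2-)/2 = 9.619 × 10^-4 mol
From the 1:3 ratio, n(IO3^-) in the aliquot = 1/3 × 9.619 × 10^-4 = 3.206 × 10^-4 mol
[IO3^-] = 3.206 × 10^-4 / 0.02029 = 0.01580 mol/L

0.01580 M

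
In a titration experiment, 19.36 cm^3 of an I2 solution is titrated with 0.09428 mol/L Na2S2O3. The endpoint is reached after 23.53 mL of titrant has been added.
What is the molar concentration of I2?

0.05729 mol/L

I2 + 2 S2O3^2- → 2 I^- + S4O6^2-
n(Na2S2O3) = 0.02353 L × 0.09428 mol/L = 2.218 × 10^-3 mol
From the 1:2 mole ratio, n(I2) = 1/2 × 2.218 × 10^-3 = 1.109 × 10^-3 mol
[I2] = 1.109 × 10^-3 mol / 0.01936 L = 0.05729 mol/L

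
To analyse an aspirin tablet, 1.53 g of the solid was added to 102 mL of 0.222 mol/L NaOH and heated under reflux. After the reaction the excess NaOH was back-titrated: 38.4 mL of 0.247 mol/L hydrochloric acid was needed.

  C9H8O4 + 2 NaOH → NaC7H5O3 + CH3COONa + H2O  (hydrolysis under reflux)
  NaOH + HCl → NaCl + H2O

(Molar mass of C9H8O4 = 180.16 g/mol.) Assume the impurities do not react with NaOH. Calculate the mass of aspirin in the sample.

1.19 g

n(NaOH) added = 0.102 × 0.222 = 0.0226 mol
n(HCl) used in back-titration = 0.0384 × 0.247 = 9.48 × 10^-3 mol
n(NaOH) left over = 9.48 × 10^-3 mol (1:1 ratio)
n(NaOH) consumed by analyte = 0.0226 − 9.48 × 10^-3 = 0.0132 mol
From the 1:2 ratio, n(C9H8O4) = 1/2 × 0.0132 = 6.58 × 10^-3 mol
mass of C9H8O4 = 6.58 × 10^-3 × 180.16 = 1.19 g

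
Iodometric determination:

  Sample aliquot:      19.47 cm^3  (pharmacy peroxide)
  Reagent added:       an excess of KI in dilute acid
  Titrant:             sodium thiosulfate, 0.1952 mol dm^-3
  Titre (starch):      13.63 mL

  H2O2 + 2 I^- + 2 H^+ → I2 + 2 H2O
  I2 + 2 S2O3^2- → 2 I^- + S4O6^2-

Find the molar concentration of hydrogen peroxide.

0.06833 mol/L

n(S2O3^2-) = 0.01363 × 0.1952 = 2.661 × 10^-3 mol
n(I2) = n(S2O3^2-)/2 = 1.330 × 10^-3 mol
n(H2O2) in the aliquot = 1.330 × 10^-3 mol (1:1 ratio)
[H2O2] = 1.330 × 10^-3 / 0.01947 = 0.06833 mol/L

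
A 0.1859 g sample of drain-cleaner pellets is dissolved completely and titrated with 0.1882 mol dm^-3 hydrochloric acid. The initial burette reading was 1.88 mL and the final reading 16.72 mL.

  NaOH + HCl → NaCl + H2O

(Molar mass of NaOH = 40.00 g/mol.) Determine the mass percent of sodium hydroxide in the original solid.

n(HCl) = 0.01484 L × 0.1882 mol/L = 2.793 × 10^-3 mol
n(NaOH) = 2.793 × 10^-3 mol (1:1 ratio)
mass of NaOH = 2.793 × 10^-3 × 40.00 g/mol = 0.1117 g
% NaOH = 0.1117 / 0.1859 × 100 = 60.09 %

60.09 %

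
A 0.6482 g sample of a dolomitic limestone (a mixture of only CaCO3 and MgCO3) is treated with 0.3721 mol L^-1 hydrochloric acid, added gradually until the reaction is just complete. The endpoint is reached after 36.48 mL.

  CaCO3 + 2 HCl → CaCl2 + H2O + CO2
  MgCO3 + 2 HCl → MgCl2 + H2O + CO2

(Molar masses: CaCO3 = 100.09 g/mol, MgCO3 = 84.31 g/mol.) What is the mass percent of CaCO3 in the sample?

n(HCl) = 0.03648 × 0.3721 = 0.01357 mol
Let x = n(CaCO3), y = n(MgCO3).
Titrant: 2x + 2y = 0.01357;  mass: 100.09x + 84.31y = 0.6482
Solving, x = 4.815 × 10^-3 mol, y = 1.972 × 10^-3 mol
mass of CaCO3 = 4.815 × 10^-3 × 100.09 = 0.4819 g
% CaCO3 = 0.4819 / 0.6482 × 100 = 74.35 %

74.35 %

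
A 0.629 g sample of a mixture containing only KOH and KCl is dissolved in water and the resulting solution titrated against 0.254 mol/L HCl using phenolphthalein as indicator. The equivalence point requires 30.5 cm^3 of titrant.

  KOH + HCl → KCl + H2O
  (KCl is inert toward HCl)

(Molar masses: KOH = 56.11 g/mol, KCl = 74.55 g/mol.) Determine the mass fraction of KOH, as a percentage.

69.1 %

n(HCl) = 0.0305 × 0.254 = 7.75 × 10^-3 mol
Let x = n(KOH), y = n(KCl).
Titrant: 1x = 7.75 × 10^-3;  mass: 56.11x + 74.55y = 0.629
Solving, x = 7.75 × 10^-3 mol, y = 2.61 × 10^-3 mol
mass of KOH = 7.75 × 10^-3 × 56.11 = 0.435 g
% KOH = 0.435 / 0.629 × 100 = 69.1 %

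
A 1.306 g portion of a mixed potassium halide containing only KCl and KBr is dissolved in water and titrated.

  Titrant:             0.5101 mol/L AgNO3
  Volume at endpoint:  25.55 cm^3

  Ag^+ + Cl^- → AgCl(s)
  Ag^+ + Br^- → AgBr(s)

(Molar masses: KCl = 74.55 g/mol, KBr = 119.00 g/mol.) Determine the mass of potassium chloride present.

0.4108 g

n(AgNO3) = 0.02555 × 0.5101 = 0.01303 mol
Let x = n(KCl), y = n(KBr).
Titrant: 1x + 1y = 0.01303;  mass: 74.55x + 119.00y = 1.306
Solving, x = 5.510 × 10^-3 mol, y = 7.523 × 10^-3 mol
mass of KCl = 5.510 × 10^-3 × 74.55 = 0.4108 g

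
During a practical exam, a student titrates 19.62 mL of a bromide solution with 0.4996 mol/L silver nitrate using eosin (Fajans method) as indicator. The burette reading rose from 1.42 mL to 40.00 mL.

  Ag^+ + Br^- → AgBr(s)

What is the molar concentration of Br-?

0.9824 mol/L

n(AgNO3) = 0.03858 L × 0.4996 mol/L = 0.01927 mol
n(Br-) = 0.01927 mol (1:1 mole ratio)
[Br-] = 0.01927 mol / 0.01962 L = 0.9824 mol/L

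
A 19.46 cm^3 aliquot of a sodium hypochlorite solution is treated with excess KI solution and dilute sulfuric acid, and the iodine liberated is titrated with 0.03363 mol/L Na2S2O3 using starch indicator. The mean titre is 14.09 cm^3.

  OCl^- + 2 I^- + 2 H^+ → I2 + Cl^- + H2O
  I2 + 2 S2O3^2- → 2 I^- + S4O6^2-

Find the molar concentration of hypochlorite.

n(S2O3^2-) = 0.01409 × 0.03363 = 4.738 × 10^-4 mol
n(I2) = n(S2O3^2-)/2 = 2.369 × 10^-4 mol
n(OCl^-) in the aliquot = 2.369 × 10^-4 mol (1:1 ratio)
[OCl^-] = 2.369 × 10^-4 / 0.01946 = 0.01217 mol/L

0.01217 mol/L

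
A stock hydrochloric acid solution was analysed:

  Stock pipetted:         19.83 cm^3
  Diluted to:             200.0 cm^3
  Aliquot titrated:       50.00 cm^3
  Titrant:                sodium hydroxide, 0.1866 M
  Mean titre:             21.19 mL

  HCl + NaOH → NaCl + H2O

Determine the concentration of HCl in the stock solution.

n(NaOH) = 0.02119 × 0.1866 = 3.954 × 10^-3 mol
n(HCl) in the aliquot = 3.954 × 10^-3 mol (1:1 ratio)
[HCl]_dilute = 3.954 × 10^-3 / 0.05000 = 0.07908 mol/L
Dilution factor = 200.0 / 19.83 = 10.09
[HCl]_stock = 0.07908 × 10.09 = 0.7976 mol/L

0.7976 M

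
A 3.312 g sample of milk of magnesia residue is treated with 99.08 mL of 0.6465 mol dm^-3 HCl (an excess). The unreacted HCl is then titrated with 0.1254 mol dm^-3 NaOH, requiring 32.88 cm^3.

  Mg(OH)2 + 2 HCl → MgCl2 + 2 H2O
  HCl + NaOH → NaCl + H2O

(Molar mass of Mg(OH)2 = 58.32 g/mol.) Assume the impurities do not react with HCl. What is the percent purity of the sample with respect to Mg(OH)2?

52.77 %

n(HCl) added = 0.09908 × 0.6465 = 0.06406 mol
n(NaOH) used in back-titration = 0.03288 × 0.1254 = 4.123 × 10^-3 mol
n(HCl) left over = 4.123 × 10^-3 mol (1:1 ratio)
n(HCl) consumed by analyte = 0.06406 − 4.123 × 10^-3 = 0.05993 mol
From the 1:2 ratio, n(Mg(OH)2) = 1/2 × 0.05993 = 0.02997 mol
mass of Mg(OH)2 = 0.02997 × 58.32 = 1.748 g
% Mg(OH)2 = 1.748 / 3.312 × 100 = 52.77 %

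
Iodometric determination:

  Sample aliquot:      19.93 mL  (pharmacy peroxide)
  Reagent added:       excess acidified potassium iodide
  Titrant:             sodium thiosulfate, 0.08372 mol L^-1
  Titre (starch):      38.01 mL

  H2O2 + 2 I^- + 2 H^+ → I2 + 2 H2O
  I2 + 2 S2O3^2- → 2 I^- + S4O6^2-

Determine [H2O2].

n(S2O3^2-) = 0.03801 × 0.08372 = 3.182 × 10^-3 mol
n(I2) = n(S2O3^2-)/2 = 1.591 × 10^-3 mol
n(H2O2) in the aliquot = 1.591 × 10^-3 mol (1:1 ratio)
[H2O2] = 1.591 × 10^-3 / 0.01993 = 0.07983 mol/L

0.07983 mol/L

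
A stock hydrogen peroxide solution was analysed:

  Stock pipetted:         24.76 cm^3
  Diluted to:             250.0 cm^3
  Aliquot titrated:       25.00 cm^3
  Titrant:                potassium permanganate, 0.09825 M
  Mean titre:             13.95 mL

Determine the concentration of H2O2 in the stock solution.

2 MnO4^- + 5 H2O2 + 6 H^+ → 2 Mn^2+ + 5 O2 + 8 H2O
n(KMnO4) = 0.01395 × 0.09825 = 1.371 × 10^-3 mol
From the 5:2 ratio, n(H2O2) in the aliquot = 5/2 × 1.371 × 10^-3 = 3.426 × 10^-3 mol
[H2O2]_dilute = 3.426 × 10^-3 / 0.02500 = 0.1371 mol/L
Dilution factor = 250.0 / 24.76 = 10.10
[H2O2]_stock = 0.1371 × 10.10 = 1.384 mol/L

1.384 M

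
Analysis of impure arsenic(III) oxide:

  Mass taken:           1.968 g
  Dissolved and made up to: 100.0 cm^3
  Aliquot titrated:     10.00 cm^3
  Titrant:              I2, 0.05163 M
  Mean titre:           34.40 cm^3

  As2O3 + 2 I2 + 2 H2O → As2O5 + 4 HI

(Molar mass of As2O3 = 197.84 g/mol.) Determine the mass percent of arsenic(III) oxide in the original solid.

n(I2) per titration = 0.03440 × 0.05163 = 1.776 × 10^-3 mol
From the 1:2 ratio, n(As2O3) in each aliquot = 1/2 × 1.776 × 10^-3 = 8.880 × 10^-4 mol
n(As2O3) in the whole flask = 8.880 × 10^-4 × 100.0/10.00 = 8.880 × 10^-3 mol
mass of As2O3 = 8.880 × 10^-3 × 197.84 = 1.757 g
% As2O3 = 1.757 / 1.968 × 100 = 89.27 %

89.27 %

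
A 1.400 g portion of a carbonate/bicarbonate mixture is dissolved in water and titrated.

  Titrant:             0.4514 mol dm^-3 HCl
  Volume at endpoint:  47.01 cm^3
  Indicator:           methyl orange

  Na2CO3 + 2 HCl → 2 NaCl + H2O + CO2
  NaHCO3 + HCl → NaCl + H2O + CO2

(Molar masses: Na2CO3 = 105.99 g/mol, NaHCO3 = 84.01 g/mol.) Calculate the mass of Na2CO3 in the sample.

n(HCl) = 0.04701 × 0.4514 = 0.02122 mol
Let x = n(Na2CO3), y = n(NaHCO3).
Titrant: 2x + 1y = 0.02122;  mass: 105.99x + 84.01y = 1.400
Solving, x = 6.170 × 10^-3 mol, y = 8.881 × 10^-3 mol
mass of Na2CO3 = 6.170 × 10^-3 × 105.99 = 0.6539 g

0.6539 g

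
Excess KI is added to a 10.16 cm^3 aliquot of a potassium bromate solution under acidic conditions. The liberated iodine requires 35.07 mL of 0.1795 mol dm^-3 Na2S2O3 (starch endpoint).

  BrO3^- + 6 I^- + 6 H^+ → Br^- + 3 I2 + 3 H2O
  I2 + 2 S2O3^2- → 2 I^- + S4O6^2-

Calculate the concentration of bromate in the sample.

n(S2O3^2-) = 0.03507 × 0.1795 = 6.295 × 10^-3 mol
n(I2) = n(S2O3^2-)/2 = 3.148 × 10^-3 mol
From the 1:3 ratio, n(BrO3^-) in the aliquot = 1/3 × 3.148 × 10^-3 = 1.049 × 10^-3 mol
[BrO3^-] = 1.049 × 10^-3 / 0.01016 = 0.1033 mol/L

0.1033 mol/L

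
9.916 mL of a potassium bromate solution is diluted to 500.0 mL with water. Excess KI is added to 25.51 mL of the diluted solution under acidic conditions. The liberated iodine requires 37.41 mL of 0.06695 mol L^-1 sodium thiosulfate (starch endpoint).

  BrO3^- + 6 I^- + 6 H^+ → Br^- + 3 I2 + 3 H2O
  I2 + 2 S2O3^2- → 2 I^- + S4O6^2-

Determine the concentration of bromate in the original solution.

n(S2O3^2-) = 0.03741 × 0.06695 = 2.505 × 10^-3 mol
n(I2) = n(S2O3^2-)/2 = 1.252 × 10^-3 mol
From the 1:3 ratio, n(BrO3^-) in the aliquot = 1/3 × 1.252 × 10^-3 = 4.174 × 10^-4 mol
[BrO3^-]_dilute = 4.174 × 10^-4 / 0.02551 = 0.01636 mol/L
[BrO3^-]_original = 0.01636 × 500.0/9.916 = 0.8251 mol/L

0.8251 mol/L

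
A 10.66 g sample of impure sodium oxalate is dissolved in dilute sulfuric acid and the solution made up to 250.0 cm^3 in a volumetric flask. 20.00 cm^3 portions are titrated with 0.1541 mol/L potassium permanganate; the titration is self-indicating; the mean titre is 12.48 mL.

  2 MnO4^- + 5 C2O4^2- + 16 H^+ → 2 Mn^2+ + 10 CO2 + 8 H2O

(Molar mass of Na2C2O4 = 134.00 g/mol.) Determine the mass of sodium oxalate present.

8.053 g

n(KMnO4) per titration = 0.01248 × 0.1541 = 1.923 × 10^-3 mol
From the 5:2 ratio, n(Na2C2O4) in each aliquot = 5/2 × 1.923 × 10^-3 = 4.808 × 10^-3 mol
n(Na2C2O4) in the whole flask = 4.808 × 10^-3 × 250.0/20.00 = 0.06010 mol
mass of Na2C2O4 = 0.06010 × 134.00 = 8.053 g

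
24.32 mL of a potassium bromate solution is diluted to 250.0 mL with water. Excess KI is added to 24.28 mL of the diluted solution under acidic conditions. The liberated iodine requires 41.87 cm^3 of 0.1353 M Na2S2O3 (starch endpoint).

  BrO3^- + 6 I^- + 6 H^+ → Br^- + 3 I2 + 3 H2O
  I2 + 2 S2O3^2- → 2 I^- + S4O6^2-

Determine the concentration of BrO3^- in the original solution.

0.3997 M

n(S2O3^2-) = 0.04187 × 0.1353 = 5.665 × 10^-3 mol
n(I2) = n(S2O3^2-)/2 = 2.833 × 10^-3 mol
From the 1:3 ratio, n(BrO3^-) in the aliquot = 1/3 × 2.833 × 10^-3 = 9.442 × 10^-4 mol
[BrO3^-]_dilute = 9.442 × 10^-4 / 0.02428 = 0.03889 mol/L
[BrO3^-]_original = 0.03889 × 250.0/24.32 = 0.3997 mol/L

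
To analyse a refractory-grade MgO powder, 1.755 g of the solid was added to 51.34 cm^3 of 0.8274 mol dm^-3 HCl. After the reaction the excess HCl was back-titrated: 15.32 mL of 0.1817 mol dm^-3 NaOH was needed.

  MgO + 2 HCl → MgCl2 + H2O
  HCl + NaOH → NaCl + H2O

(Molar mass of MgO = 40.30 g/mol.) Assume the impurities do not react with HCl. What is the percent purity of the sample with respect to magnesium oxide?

n(HCl) added = 0.05134 × 0.8274 = 0.04248 mol
n(NaOH) used in back-titration = 0.01532 × 0.1817 = 2.784 × 10^-3 mol
n(HCl) left over = 2.784 × 10^-3 mol (1:1 ratio)
n(HCl) consumed by analyte = 0.04248 − 2.784 × 10^-3 = 0.03970 mol
From the 1:2 ratio, n(MgO) = 1/2 × 0.03970 = 0.01985 mol
mass of MgO = 0.01985 × 40.30 = 0.7999 g
% MgO = 0.7999 / 1.755 × 100 = 45.58 %

45.58 %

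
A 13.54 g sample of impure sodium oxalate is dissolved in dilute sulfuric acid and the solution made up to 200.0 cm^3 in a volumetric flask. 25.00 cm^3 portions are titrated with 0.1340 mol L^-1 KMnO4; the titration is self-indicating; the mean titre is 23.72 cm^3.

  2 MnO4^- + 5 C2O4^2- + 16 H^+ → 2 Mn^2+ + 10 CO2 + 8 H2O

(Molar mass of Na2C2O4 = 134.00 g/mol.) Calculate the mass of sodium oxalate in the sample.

n(KMnO4) per titration = 0.02372 × 0.1340 = 3.178 × 10^-3 mol
From the 5:2 ratio, n(Na2C2O4) in each aliquot = 5/2 × 3.178 × 10^-3 = 7.946 × 10^-3 mol
n(Na2C2O4) in the whole flask = 7.946 × 10^-3 × 200.0/25.00 = 0.06357 mol
mass of Na2C2O4 = 0.06357 × 134.00 = 8.518 g

8.518 g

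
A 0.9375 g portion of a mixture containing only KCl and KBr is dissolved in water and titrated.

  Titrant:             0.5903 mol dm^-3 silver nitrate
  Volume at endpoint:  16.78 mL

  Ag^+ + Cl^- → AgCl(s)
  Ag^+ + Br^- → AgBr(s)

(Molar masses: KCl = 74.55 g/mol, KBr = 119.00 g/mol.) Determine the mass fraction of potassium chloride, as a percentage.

43.15 %

n(AgNO3) = 0.01678 × 0.5903 = 9.905 × 10^-3 mol
Let x = n(KCl), y = n(KBr).
Titrant: 1x + 1y = 9.905 × 10^-3;  mass: 74.55x + 119.00y = 0.9375
Solving, x = 5.427 × 10^-3 mol, y = 4.478 × 10^-3 mol
mass of KCl = 5.427 × 10^-3 × 74.55 = 0.4046 g
% KCl = 0.4046 / 0.9375 × 100 = 43.15 %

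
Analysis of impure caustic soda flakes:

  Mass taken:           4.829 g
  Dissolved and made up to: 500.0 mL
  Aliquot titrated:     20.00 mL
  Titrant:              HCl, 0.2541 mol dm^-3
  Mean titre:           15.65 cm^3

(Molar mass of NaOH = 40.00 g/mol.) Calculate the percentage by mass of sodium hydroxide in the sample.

NaOH + HCl → NaCl + H2O
n(HCl) per titration = 0.01565 × 0.2541 = 3.977 × 10^-3 mol
n(NaOH) in each aliquot = 3.977 × 10^-3 mol (1:1 ratio)
n(NaOH) in the whole flask = 3.977 × 10^-3 × 500.0/20.00 = 0.09942 mol
mass of NaOH = 0.09942 × 40.00 = 3.977 g
% NaOH = 3.977 / 4.829 × 100 = 82.35 %

82.35 %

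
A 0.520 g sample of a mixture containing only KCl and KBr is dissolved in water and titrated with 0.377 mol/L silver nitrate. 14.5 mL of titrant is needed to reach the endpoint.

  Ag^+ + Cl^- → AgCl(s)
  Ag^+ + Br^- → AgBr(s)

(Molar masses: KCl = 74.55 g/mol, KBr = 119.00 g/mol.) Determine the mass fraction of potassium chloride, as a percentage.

42.1 %

n(AgNO3) = 0.0145 × 0.377 = 5.47 × 10^-3 mol
Let x = n(KCl), y = n(KBr).
Titrant: 1x + 1y = 5.47 × 10^-3;  mass: 74.55x + 119.00y = 0.520
Solving, x = 2.94 × 10^-3 mol, y = 2.53 × 10^-3 mol
mass of KCl = 2.94 × 10^-3 × 74.55 = 0.219 g
% KCl = 0.219 / 0.520 × 100 = 42.1 %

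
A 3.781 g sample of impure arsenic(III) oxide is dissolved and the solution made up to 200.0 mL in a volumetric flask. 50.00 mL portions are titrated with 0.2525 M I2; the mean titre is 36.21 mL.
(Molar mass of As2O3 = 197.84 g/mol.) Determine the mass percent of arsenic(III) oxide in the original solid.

95.68 %

As2O3 + 2 I2 + 2 H2O → As2O5 + 4 HI
n(I2) per titration = 0.03621 × 0.2525 = 9.143 × 10^-3 mol
From the 1:2 ratio, n(As2O3) in each aliquot = 1/2 × 9.143 × 10^-3 = 4.572 × 10^-3 mol
n(As2O3) in the whole flask = 4.572 × 10^-3 × 200.0/50.00 = 0.01829 mol
mass of As2O3 = 0.01829 × 197.84 = 3.618 g
% As2O3 = 3.618 / 3.781 × 100 = 95.68 %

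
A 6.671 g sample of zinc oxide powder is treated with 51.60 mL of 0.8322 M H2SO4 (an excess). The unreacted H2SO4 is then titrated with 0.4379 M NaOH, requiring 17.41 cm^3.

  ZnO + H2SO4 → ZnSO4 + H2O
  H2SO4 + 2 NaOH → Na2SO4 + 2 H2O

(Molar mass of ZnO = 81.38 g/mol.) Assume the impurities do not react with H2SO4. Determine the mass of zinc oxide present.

n(H2SO4) added = 0.05160 × 0.8322 = 0.04294 mol
n(NaOH) used in back-titration = 0.01741 × 0.4379 = 7.624 × 10^-3 mol
From the 1:2 ratio, n(H2SO4) left over = 1/2 × 7.624 × 10^-3 = 3.812 × 10^-3 mol
n(H2SO4) consumed by analyte = 0.04294 − 3.812 × 10^-3 = 0.03913 mol
n(ZnO) = 0.03913 mol (1:1 ratio)
mass of ZnO = 0.03913 × 81.38 = 3.184 g

3.184 g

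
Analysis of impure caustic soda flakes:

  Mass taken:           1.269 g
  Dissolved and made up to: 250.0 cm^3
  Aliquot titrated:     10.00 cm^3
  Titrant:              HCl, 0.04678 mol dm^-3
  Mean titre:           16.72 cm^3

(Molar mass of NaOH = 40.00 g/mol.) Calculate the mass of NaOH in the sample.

0.7822 g

NaOH + HCl → NaCl + H2O
n(HCl) per titration = 0.01672 × 0.04678 = 7.822 × 10^-4 mol
n(NaOH) in each aliquot = 7.822 × 10^-4 mol (1:1 ratio)
n(NaOH) in the whole flask = 7.822 × 10^-4 × 250.0/10.00 = 0.01955 mol
mass of NaOH = 0.01955 × 40.00 = 0.7822 g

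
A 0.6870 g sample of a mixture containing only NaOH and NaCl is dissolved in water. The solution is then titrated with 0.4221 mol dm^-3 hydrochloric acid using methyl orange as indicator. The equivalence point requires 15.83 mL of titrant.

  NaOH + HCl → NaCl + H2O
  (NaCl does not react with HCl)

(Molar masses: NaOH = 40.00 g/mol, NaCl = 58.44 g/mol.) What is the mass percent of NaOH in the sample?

38.90 %

n(HCl) = 0.01583 × 0.4221 = 6.682 × 10^-3 mol
Let x = n(NaOH), y = n(NaCl).
Titrant: 1x = 6.682 × 10^-3;  mass: 40.00x + 58.44y = 0.6870
Solving, x = 6.682 × 10^-3 mol, y = 7.182 × 10^-3 mol
mass of NaOH = 6.682 × 10^-3 × 40.00 = 0.2673 g
% NaOH = 0.2673 / 0.6870 × 100 = 38.90 %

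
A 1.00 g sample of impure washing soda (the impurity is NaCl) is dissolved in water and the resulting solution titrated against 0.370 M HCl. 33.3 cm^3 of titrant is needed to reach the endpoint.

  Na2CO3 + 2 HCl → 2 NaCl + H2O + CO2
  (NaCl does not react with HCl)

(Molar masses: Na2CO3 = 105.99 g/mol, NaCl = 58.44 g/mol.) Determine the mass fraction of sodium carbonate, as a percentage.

n(HCl) = 0.0333 × 0.370 = 0.0123 mol
Let x = n(Na2CO3), y = n(NaCl).
Titrant: 2x = 0.0123;  mass: 105.99x + 58.44y = 1.00
Solving, x = 6.16 × 10^-3 mol, y = 5.94 × 10^-3 mol
mass of Na2CO3 = 6.16 × 10^-3 × 105.99 = 0.653 g
% Na2CO3 = 0.653 / 1.00 × 100 = 65.3 %

65.3 %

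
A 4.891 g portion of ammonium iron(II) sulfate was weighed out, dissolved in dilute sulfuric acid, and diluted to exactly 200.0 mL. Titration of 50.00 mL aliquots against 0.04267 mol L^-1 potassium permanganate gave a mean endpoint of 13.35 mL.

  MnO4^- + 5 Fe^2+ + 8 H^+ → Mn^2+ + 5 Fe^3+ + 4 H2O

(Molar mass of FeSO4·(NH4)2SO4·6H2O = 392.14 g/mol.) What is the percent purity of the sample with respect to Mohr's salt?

91.34 %

n(KMnO4) per titration = 0.01335 × 0.04267 = 5.696 × 10^-4 mol
From the 5:1 ratio, n(FeSO4·(NH4)2SO4·6H2O) in each aliquot = 5/1 × 5.696 × 10^-4 = 2.848 × 10^-3 mol
n(FeSO4·(NH4)2SO4·6H2O) in the whole flask = 2.848 × 10^-3 × 200.0/50.00 = 0.01139 mol
mass of FeSO4·(NH4)2SO4·6H2O = 0.01139 × 392.14 = 4.468 g
% FeSO4·(NH4)2SO4·6H2O = 4.468 / 4.891 × 100 = 91.34 %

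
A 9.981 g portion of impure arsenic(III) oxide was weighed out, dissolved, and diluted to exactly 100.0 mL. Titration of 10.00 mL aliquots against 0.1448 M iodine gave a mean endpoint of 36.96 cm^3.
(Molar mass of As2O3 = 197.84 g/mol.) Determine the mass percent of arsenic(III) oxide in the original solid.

53.04 %

As2O3 + 2 I2 + 2 H2O → As2O5 + 4 HI
n(I2) per titration = 0.03696 × 0.1448 = 5.352 × 10^-3 mol
From the 1:2 ratio, n(As2O3) in each aliquot = 1/2 × 5.352 × 10^-3 = 2.676 × 10^-3 mol
n(As2O3) in the whole flask = 2.676 × 10^-3 × 100.0/10.00 = 0.02676 mol
mass of As2O3 = 0.02676 × 197.84 = 5.294 g
% As2O3 = 5.294 / 9.981 × 100 = 53.04 %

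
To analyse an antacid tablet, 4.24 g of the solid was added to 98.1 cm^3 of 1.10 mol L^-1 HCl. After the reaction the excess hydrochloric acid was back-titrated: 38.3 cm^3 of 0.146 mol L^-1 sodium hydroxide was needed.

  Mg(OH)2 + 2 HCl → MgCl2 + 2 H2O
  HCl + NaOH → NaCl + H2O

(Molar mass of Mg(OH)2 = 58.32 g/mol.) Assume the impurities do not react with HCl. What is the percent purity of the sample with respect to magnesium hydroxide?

70.4 %

n(HCl) added = 0.0981 × 1.10 = 0.108 mol
n(NaOH) used in back-titration = 0.0383 × 0.146 = 5.59 × 10^-3 mol
n(HCl) left over = 5.59 × 10^-3 mol (1:1 ratio)
n(HCl) consumed by analyte = 0.108 − 5.59 × 10^-3 = 0.102 mol
From the 1:2 ratio, n(Mg(OH)2) = 1/2 × 0.102 = 0.0512 mol
mass of Mg(OH)2 = 0.0512 × 58.32 = 2.98 g
% Mg(OH)2 = 2.98 / 4.24 × 100 = 70.4 %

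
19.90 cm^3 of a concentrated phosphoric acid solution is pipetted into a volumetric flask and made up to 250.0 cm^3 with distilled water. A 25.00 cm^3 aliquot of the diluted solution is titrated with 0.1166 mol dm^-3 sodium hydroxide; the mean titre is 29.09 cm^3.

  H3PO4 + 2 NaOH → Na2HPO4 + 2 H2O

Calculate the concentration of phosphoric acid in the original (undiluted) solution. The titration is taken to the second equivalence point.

0.8522 mol/L

n(NaOH) = 0.02909 × 0.1166 = 3.392 × 10^-3 mol
From the 1:2 ratio, n(H3PO4) in the aliquot = 1/2 × 3.392 × 10^-3 = 1.696 × 10^-3 mol
[H3PO4]_dilute = 1.696 × 10^-3 / 0.02500 = 0.06784 mol/L
Dilution factor = 250.0 / 19.90 = 12.56
[H3PO4]_stock = 0.06784 × 12.56 = 0.8522 mol/L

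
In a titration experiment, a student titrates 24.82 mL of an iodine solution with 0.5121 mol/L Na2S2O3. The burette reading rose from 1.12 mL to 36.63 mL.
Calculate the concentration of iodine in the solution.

0.3663 mol/L

I2 + 2 S2O3^2- → 2 I^- + S4O6^2-
n(Na2S2O3) = 0.03551 L × 0.5121 mol/L = 0.01818 mol
From the 1:2 mole ratio, n(I2) = 1/2 × 0.01818 = 9.092 × 10^-3 mol
[I2] = 9.092 × 10^-3 mol / 0.02482 L = 0.3663 mol/L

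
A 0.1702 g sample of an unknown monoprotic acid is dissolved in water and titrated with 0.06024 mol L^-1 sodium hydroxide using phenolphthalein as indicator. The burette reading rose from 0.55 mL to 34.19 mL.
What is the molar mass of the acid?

n(NaOH) = 0.03364 L × 0.06024 mol/L = 2.026 × 10^-3 mol
n(HA) = 2.026 × 10^-3 mol (1:1 ratio)
M = m / n = 0.1702 g / 2.026 × 10^-3 mol = 83.99 g/mol

83.99 g/mol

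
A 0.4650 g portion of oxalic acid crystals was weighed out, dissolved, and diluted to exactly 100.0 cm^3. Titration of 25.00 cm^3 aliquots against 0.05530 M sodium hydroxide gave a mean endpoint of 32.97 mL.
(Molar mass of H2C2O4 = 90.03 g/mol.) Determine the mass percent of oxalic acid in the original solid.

H2C2O4 + 2 NaOH → Na2C2O4 + 2 H2O
n(NaOH) per titration = 0.03297 × 0.05530 = 1.823 × 10^-3 mol
From the 1:2 ratio, n(H2C2O4) in each aliquot = 1/2 × 1.823 × 10^-3 = 9.116 × 10^-4 mol
n(H2C2O4) in the whole flask = 9.116 × 10^-4 × 100.0/25.00 = 3.646 × 10^-3 mol
mass of H2C2O4 = 3.646 × 10^-3 × 90.03 = 0.3283 g
% H2C2O4 = 0.3283 / 0.4650 × 100 = 70.60 %

70.60 %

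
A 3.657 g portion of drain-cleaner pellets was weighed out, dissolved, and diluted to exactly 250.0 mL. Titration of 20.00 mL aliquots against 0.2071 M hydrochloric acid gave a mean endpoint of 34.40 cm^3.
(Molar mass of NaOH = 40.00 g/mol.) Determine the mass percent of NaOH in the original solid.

97.41 %

NaOH + HCl → NaCl + H2O
n(HCl) per titration = 0.03440 × 0.2071 = 7.124 × 10^-3 mol
n(NaOH) in each aliquot = 7.124 × 10^-3 mol (1:1 ratio)
n(NaOH) in the whole flask = 7.124 × 10^-3 × 250.0/20.00 = 0.08905 mol
mass of NaOH = 0.08905 × 40.00 = 3.562 g
% NaOH = 3.562 / 3.657 × 100 = 97.41 %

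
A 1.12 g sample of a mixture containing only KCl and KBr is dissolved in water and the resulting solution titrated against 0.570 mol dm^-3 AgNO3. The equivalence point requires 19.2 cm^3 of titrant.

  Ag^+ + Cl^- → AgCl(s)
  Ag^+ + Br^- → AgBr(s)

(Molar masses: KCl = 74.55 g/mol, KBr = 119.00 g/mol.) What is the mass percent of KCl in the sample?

27.3 %

n(AgNO3) = 0.0192 × 0.570 = 0.0109 mol
Let x = n(KCl), y = n(KBr).
Titrant: 1x + 1y = 0.0109;  mass: 74.55x + 119.00y = 1.12
Solving, x = 4.10 × 10^-3 mol, y = 6.84 × 10^-3 mol
mass of KCl = 4.10 × 10^-3 × 74.55 = 0.306 g
% KCl = 0.306 / 1.12 × 100 = 27.3 %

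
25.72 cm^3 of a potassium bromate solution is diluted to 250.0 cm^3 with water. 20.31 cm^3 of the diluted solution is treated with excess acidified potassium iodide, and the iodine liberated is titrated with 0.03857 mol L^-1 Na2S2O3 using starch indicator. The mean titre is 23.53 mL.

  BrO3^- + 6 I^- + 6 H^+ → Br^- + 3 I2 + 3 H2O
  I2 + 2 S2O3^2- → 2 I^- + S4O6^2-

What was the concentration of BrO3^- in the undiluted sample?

n(S2O3^2-) = 0.02353 × 0.03857 = 9.076 × 10^-4 mol
n(I2) = n(S2O3^2-)/2 = 4.538 × 10^-4 mol
From the 1:3 ratio, n(BrO3^-) in the aliquot = 1/3 × 4.538 × 10^-4 = 1.513 × 10^-4 mol
[BrO3^-]_dilute = 1.513 × 10^-4 / 0.02031 = 0.007447 mol/L
[BrO3^-]_original = 0.007447 × 250.0/25.72 = 0.07239 mol/L

0.07239 mol/L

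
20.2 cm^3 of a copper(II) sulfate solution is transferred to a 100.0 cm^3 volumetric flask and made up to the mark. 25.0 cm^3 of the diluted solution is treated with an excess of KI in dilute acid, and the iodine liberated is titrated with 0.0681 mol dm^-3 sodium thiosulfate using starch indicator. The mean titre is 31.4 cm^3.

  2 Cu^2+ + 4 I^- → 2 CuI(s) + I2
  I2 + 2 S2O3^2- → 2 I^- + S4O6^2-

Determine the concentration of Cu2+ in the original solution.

0.423 mol/L

n(S2O3^2-) = 0.0314 × 0.0681 = 2.14 × 10^-3 mol
n(I2) = n(S2O3^2-)/2 = 1.07 × 10^-3 mol
From the 2:1 ratio, n(Cu2+) in the aliquot = 2/1 × 1.07 × 10^-3 = 2.14 × 10^-3 mol
[Cu2+]_dilute = 2.14 × 10^-3 / 0.0250 = 0.0855 mol/L
[Cu2+]_original = 0.0855 × 100.0/20.2 = 0.423 mol/L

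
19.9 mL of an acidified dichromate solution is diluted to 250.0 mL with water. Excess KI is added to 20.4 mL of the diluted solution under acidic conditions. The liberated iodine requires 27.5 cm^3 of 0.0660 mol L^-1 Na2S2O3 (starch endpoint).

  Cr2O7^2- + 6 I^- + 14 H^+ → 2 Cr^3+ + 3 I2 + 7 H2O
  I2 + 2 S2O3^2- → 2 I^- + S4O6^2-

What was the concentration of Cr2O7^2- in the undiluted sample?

0.186 mol/L

n(S2O3^2-) = 0.0275 × 0.0660 = 1.82 × 10^-3 mol
n(I2) = n(S2O3^2-)/2 = 9.08 × 10^-4 mol
From the 1:3 ratio, n(Cr2O7^2-) in the aliquot = 1/3 × 9.08 × 10^-4 = 3.03 × 10^-4 mol
[Cr2O7^2-]_dilute = 3.03 × 10^-4 / 0.0204 = 0.0148 mol/L
[Cr2O7^2-]_original = 0.0148 × 250.0/19.9 = 0.186 mol/L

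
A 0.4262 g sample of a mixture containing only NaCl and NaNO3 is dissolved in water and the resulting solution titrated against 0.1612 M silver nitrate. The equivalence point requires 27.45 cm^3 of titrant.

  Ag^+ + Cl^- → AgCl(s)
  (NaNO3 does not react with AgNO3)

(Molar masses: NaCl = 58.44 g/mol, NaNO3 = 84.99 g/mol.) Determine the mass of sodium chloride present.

0.2586 g

n(AgNO3) = 0.02745 × 0.1612 = 4.425 × 10^-3 mol
Let x = n(NaCl), y = n(NaNO3).
Titrant: 1x = 4.425 × 10^-3;  mass: 58.44x + 84.99y = 0.4262
Solving, x = 4.425 × 10^-3 mol, y = 1.972 × 10^-3 mol
mass of NaCl = 4.425 × 10^-3 × 58.44 = 0.2586 g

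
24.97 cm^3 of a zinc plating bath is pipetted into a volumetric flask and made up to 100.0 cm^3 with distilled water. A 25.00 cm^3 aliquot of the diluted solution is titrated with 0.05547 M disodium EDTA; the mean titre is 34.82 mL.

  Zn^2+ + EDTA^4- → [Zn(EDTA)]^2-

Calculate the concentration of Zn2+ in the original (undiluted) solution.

0.3094 M

n(EDTA) = 0.03482 × 0.05547 = 1.931 × 10^-3 mol
n(Zn2+) in the aliquot = 1.931 × 10^-3 mol (1:1 ratio)
[Zn2+]_dilute = 1.931 × 10^-3 / 0.02500 = 0.07726 mol/L
Dilution factor = 100.0 / 24.97 = 4.005
[Zn2+]_stock = 0.07726 × 4.005 = 0.3094 mol/L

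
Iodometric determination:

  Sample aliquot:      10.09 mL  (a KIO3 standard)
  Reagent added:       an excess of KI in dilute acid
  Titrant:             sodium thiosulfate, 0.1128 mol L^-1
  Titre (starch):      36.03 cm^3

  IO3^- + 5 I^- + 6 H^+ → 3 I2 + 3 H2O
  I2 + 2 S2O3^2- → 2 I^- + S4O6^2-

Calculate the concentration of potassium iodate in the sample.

0.06713 mol/L

n(S2O3^2-) = 0.03603 × 0.1128 = 4.064 × 10^-3 mol
n(I2) = n(S2O3^2-)/2 = 2.032 × 10^-3 mol
From the 1:3 ratio, n(IO3^-) in the aliquot = 1/3 × 2.032 × 10^-3 = 6.774 × 10^-4 mol
[IO3^-] = 6.774 × 10^-4 / 0.01009 = 0.06713 mol/L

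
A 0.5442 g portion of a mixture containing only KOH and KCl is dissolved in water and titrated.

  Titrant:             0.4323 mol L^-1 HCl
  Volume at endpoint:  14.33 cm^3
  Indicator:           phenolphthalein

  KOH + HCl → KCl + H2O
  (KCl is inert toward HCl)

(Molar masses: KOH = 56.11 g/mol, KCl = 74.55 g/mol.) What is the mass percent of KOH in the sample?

n(HCl) = 0.01433 × 0.4323 = 6.195 × 10^-3 mol
Let x = n(KOH), y = n(KCl).
Titrant: 1x = 6.195 × 10^-3;  mass: 56.11x + 74.55y = 0.5442
Solving, x = 6.195 × 10^-3 mol, y = 2.637 × 10^-3 mol
mass of KOH = 6.195 × 10^-3 × 56.11 = 0.3476 g
% KOH = 0.3476 / 0.5442 × 100 = 63.87 %

63.87 %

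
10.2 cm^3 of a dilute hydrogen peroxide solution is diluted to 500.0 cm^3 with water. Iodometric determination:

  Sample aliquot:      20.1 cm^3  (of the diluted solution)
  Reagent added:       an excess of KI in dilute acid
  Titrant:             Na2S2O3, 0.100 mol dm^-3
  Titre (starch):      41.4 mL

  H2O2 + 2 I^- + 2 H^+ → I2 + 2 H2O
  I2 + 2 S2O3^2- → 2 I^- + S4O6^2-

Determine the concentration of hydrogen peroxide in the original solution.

n(S2O3^2-) = 0.0414 × 0.100 = 4.14 × 10^-3 mol
n(I2) = n(S2O3^2-)/2 = 2.07 × 10^-3 mol
n(H2O2) in the aliquot = 2.07 × 10^-3 mol (1:1 ratio)
[H2O2]_dilute = 2.07 × 10^-3 / 0.0201 = 0.103 mol/L
[H2O2]_original = 0.103 × 500.0/10.2 = 5.05 mol/L

5.05 mol/L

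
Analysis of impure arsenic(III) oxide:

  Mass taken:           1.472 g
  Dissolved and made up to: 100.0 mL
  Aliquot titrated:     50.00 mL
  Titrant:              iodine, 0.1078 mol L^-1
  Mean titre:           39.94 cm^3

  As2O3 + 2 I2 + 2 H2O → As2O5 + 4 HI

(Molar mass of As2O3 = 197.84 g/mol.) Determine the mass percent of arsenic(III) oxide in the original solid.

57.87 %

n(I2) per titration = 0.03994 × 0.1078 = 4.306 × 10^-3 mol
From the 1:2 ratio, n(As2O3) in each aliquot = 1/2 × 4.306 × 10^-3 = 2.153 × 10^-3 mol
n(As2O3) in the whole flask = 2.153 × 10^-3 × 100.0/50.00 = 4.306 × 10^-3 mol
mass of As2O3 = 4.306 × 10^-3 × 197.84 = 0.8518 g
% As2O3 = 0.8518 / 1.472 × 100 = 57.87 %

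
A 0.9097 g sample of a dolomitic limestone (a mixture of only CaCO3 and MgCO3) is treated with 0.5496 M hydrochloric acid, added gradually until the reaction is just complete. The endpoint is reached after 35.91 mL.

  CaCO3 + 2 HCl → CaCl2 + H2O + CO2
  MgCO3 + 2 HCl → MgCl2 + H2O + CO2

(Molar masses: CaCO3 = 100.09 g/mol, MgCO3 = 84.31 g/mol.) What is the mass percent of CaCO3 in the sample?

54.19 %

n(HCl) = 0.03591 × 0.5496 = 0.01974 mol
Let x = n(CaCO3), y = n(MgCO3).
Titrant: 2x + 2y = 0.01974;  mass: 100.09x + 84.31y = 0.9097
Solving, x = 4.925 × 10^-3 mol, y = 4.943 × 10^-3 mol
mass of CaCO3 = 4.925 × 10^-3 × 100.09 = 0.4930 g
% CaCO3 = 0.4930 / 0.9097 × 100 = 54.19 %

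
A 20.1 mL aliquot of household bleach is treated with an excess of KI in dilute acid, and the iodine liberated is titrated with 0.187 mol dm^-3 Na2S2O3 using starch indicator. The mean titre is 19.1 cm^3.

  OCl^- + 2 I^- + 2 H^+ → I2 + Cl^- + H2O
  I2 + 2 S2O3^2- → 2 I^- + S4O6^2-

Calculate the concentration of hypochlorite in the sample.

0.0888 mol/L

n(S2O3^2-) = 0.0191 × 0.187 = 3.57 × 10^-3 mol
n(I2) = n(S2O3^2-)/2 = 1.79 × 10^-3 mol
n(OCl^-) in the aliquot = 1.79 × 10^-3 mol (1:1 ratio)
[OCl^-] = 1.79 × 10^-3 / 0.0201 = 0.0888 mol/L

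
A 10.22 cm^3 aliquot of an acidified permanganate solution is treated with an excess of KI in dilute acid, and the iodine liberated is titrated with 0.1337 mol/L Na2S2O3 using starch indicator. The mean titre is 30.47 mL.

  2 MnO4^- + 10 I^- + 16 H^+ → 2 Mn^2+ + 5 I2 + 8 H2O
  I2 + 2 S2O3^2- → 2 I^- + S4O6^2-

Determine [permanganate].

n(S2O3^2-) = 0.03047 × 0.1337 = 4.074 × 10^-3 mol
n(I2) = n(S2O3^2-)/2 = 2.037 × 10^-3 mol
From the 2:5 ratio, n(MnO4^-) in the aliquot = 2/5 × 2.037 × 10^-3 = 8.148 × 10^-4 mol
[MnO4^-] = 8.148 × 10^-4 / 0.01022 = 0.07972 mol/L

0.07972 mol/L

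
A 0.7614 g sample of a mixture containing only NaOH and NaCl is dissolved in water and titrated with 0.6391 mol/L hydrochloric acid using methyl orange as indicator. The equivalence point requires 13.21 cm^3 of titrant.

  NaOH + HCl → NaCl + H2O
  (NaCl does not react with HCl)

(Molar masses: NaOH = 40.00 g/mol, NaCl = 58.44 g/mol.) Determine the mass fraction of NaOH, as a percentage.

44.35 %

n(HCl) = 0.01321 × 0.6391 = 8.443 × 10^-3 mol
Let x = n(NaOH), y = n(NaCl).
Titrant: 1x = 8.443 × 10^-3;  mass: 40.00x + 58.44y = 0.7614
Solving, x = 8.443 × 10^-3 mol, y = 7.250 × 10^-3 mol
mass of NaOH = 8.443 × 10^-3 × 40.00 = 0.3377 g
% NaOH = 0.3377 / 0.7614 × 100 = 44.35 %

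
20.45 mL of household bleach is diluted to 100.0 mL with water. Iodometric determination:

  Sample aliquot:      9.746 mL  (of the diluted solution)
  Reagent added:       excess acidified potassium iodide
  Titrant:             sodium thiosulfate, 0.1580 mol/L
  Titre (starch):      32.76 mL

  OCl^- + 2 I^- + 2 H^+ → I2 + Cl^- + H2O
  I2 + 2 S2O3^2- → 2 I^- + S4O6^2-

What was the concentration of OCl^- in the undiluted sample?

1.299 mol/L

n(S2O3^2-) = 0.03276 × 0.1580 = 5.176 × 10^-3 mol
n(I2) = n(S2O3^2-)/2 = 2.588 × 10^-3 mol
n(OCl^-) in the aliquot = 2.588 × 10^-3 mol (1:1 ratio)
[OCl^-]_dilute = 2.588 × 10^-3 / 0.009746 = 0.2655 mol/L
[OCl^-]_original = 0.2655 × 100.0/20.45 = 1.299 mol/L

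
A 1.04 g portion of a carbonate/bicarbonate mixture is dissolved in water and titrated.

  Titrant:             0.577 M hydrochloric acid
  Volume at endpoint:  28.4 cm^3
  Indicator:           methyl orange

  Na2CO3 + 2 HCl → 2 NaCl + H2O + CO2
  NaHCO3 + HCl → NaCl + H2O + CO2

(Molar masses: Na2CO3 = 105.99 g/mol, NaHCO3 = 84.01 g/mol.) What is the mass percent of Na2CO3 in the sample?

n(HCl) = 0.0284 × 0.577 = 0.0164 mol
Let x = n(Na2CO3), y = n(NaHCO3).
Titrant: 2x + 1y = 0.0164;  mass: 105.99x + 84.01y = 1.04
Solving, x = 5.43 × 10^-3 mol, y = 5.53 × 10^-3 mol
mass of Na2CO3 = 5.43 × 10^-3 × 105.99 = 0.575 g
% Na2CO3 = 0.575 / 1.04 × 100 = 55.3 %

55.3 %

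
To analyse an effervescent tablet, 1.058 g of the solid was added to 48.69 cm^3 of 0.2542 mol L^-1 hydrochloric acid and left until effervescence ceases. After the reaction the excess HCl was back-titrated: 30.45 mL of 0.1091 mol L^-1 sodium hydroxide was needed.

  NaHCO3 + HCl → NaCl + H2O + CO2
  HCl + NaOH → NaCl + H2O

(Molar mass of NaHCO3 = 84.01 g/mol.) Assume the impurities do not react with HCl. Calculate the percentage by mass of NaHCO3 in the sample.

71.90 %

n(HCl) added = 0.04869 × 0.2542 = 0.01238 mol
n(NaOH) used in back-titration = 0.03045 × 0.1091 = 3.322 × 10^-3 mol
n(HCl) left over = 3.322 × 10^-3 mol (1:1 ratio)
n(HCl) consumed by analyte = 0.01238 − 3.322 × 10^-3 = 9.055 × 10^-3 mol
n(NaHCO3) = 9.055 × 10^-3 mol (1:1 ratio)
mass of NaHCO3 = 9.055 × 10^-3 × 84.01 = 0.7607 g
% NaHCO3 = 0.7607 / 1.058 × 100 = 71.90 %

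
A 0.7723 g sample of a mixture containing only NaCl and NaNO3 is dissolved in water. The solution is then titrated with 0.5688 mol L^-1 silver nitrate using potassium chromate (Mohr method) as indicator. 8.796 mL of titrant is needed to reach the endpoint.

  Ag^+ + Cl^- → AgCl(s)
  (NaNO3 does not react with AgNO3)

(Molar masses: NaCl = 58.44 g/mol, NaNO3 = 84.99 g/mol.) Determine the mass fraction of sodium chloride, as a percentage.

n(AgNO3) = 0.008796 × 0.5688 = 5.003 × 10^-3 mol
Let x = n(NaCl), y = n(NaNO3).
Titrant: 1x = 5.003 × 10^-3;  mass: 58.44x + 84.99y = 0.7723
Solving, x = 5.003 × 10^-3 mol, y = 5.647 × 10^-3 mol
mass of NaCl = 5.003 × 10^-3 × 58.44 = 0.2924 g
% NaCl = 0.2924 / 0.7723 × 100 = 37.86 %

37.86 %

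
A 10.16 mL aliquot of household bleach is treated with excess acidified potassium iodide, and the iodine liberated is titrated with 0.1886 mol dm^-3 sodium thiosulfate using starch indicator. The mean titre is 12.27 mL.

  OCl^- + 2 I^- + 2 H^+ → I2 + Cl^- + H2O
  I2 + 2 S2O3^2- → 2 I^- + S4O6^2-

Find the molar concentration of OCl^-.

n(S2O3^2-) = 0.01227 × 0.1886 = 2.314 × 10^-3 mol
n(I2) = n(S2O3^2-)/2 = 1.157 × 10^-3 mol
n(OCl^-) in the aliquot = 1.157 × 10^-3 mol (1:1 ratio)
[OCl^-] = 1.157 × 10^-3 / 0.01016 = 0.1139 mol/L

0.1139 mol/L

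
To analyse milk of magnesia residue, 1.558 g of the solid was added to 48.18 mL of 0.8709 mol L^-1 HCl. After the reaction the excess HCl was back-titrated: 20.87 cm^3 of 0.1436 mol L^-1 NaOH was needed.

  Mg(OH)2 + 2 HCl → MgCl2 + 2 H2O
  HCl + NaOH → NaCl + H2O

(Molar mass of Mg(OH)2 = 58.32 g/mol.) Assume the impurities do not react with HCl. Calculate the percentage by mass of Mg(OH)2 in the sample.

72.92 %

n(HCl) added = 0.04818 × 0.8709 = 0.04196 mol
n(NaOH) used in back-titration = 0.02087 × 0.1436 = 2.997 × 10^-3 mol
n(HCl) left over = 2.997 × 10^-3 mol (1:1 ratio)
n(HCl) consumed by analyte = 0.04196 − 2.997 × 10^-3 = 0.03896 mol
From the 1:2 ratio, n(Mg(OH)2) = 1/2 × 0.03896 = 0.01948 mol
mass of Mg(OH)2 = 0.01948 × 58.32 = 1.136 g
% Mg(OH)2 = 1.136 / 1.558 × 100 = 72.92 %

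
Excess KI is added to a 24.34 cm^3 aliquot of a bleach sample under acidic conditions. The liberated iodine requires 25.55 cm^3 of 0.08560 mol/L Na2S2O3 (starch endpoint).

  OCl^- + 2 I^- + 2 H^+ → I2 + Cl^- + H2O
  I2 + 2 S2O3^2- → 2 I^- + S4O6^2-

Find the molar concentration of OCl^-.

n(S2O3^2-) = 0.02555 × 0.08560 = 2.187 × 10^-3 mol
n(I2) = n(S2O3^2-)/2 = 1.094 × 10^-3 mol
n(OCl^-) in the aliquot = 1.094 × 10^-3 mol (1:1 ratio)
[OCl^-] = 1.094 × 10^-3 / 0.02434 = 0.04493 mol/L

0.04493 mol/L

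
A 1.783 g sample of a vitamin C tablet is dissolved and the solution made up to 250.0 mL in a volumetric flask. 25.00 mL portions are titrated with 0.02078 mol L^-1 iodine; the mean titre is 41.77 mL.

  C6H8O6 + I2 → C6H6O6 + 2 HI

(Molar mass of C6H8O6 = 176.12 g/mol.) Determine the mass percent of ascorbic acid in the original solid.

85.74 %

n(I2) per titration = 0.04177 × 0.02078 = 8.680 × 10^-4 mol
n(C6H8O6) in each aliquot = 8.680 × 10^-4 mol (1:1 ratio)
n(C6H8O6) in the whole flask = 8.680 × 10^-4 × 250.0/25.00 = 8.680 × 10^-3 mol
mass of C6H8O6 = 8.680 × 10^-3 × 176.12 = 1.529 g
% C6H8O6 = 1.529 / 1.783 × 100 = 85.74 %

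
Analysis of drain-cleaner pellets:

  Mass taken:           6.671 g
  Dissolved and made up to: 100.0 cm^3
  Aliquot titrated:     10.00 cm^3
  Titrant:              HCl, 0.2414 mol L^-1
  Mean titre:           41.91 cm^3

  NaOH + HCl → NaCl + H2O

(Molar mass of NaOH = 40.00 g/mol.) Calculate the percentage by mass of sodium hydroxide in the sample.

n(HCl) per titration = 0.04191 × 0.2414 = 0.01012 mol
n(NaOH) in each aliquot = 0.01012 mol (1:1 ratio)
n(NaOH) in the whole flask = 0.01012 × 100.0/10.00 = 0.1012 mol
mass of NaOH = 0.1012 × 40.00 = 4.047 g
% NaOH = 4.047 / 6.671 × 100 = 60.66 %

60.66 %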